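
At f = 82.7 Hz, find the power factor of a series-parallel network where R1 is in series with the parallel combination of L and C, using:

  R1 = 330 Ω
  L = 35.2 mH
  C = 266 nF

Step 1 — Angular frequency: ω = 2π·f = 2π·82.7 = 519.6 rad/s.
Step 2 — Component impedances:
  R1: Z = R = 330 Ω
  L: Z = jωL = j·519.6·0.0352 = 0 + j18.29 Ω
  C: Z = 1/(jωC) = -j/(ω·C) = 0 - j7235 Ω
Step 3 — Parallel branch: L || C = 1/(1/L + 1/C) = 0 + j18.34 Ω.
Step 4 — Series with R1: Z_total = R1 + (L || C) = 330 + j18.34 Ω = 330.5∠3.2° Ω.
Step 5 — Power factor: PF = cos(φ) = Re(Z)/|Z| = 330/330.5 = 0.9985.
Step 6 — Type: Im(Z) = 18.34 ⇒ lagging (phase φ = 3.2°).

PF = 0.9985 (lagging, φ = 3.2°)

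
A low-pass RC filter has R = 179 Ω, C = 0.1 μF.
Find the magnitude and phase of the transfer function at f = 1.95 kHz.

Step 1 — Angular frequency: ω = 2π·1950 = 1.225e+04 rad/s.
Step 2 — Transfer function: H(jω) = 1/(1 + jωRC).
Step 3 — Denominator: 1 + jωRC = 1 + j·1.225e+04·179·1e-07 = 1 + j0.2193.
Step 4 — H = 0.9541 - j0.2092.
Step 5 — Magnitude: |H| = 0.9768 (-0.2 dB); phase: φ = -12.4°.

|H| = 0.9768 (-0.2 dB), φ = -12.4°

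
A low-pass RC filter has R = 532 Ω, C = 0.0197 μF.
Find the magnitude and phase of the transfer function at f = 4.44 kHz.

Step 1 — Angular frequency: ω = 2π·4440 = 2.79e+04 rad/s.
Step 2 — Transfer function: H(jω) = 1/(1 + jωRC).
Step 3 — Denominator: 1 + jωRC = 1 + j·2.79e+04·532·1.97e-08 = 1 + j0.2924.
Step 4 — H = 0.9212 - j0.2694.
Step 5 — Magnitude: |H| = 0.9598 (-0.4 dB); phase: φ = -16.3°.

|H| = 0.9598 (-0.4 dB), φ = -16.3°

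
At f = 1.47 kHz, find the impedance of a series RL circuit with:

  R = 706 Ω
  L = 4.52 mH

Step 1 — Angular frequency: ω = 2π·f = 2π·1470 = 9236 rad/s.
Step 2 — Component impedances:
  R: Z = R = 706 Ω
  L: Z = jωL = j·9236·0.00452 = 0 + j41.75 Ω
Step 3 — Series combination: Z_total = R + L = 706 + j41.75 Ω = 707.2∠3.4° Ω.

Z = 706 + j41.75 Ω = 707.2∠3.4° Ω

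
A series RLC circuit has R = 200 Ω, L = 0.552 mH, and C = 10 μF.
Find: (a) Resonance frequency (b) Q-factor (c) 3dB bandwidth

Step 1 — Resonance condition Im(Z)=0 gives ω₀ = 1/√(LC).
Step 2 — ω₀ = 1/√(0.000552·1e-05) = 1.346e+04 rad/s.
Step 3 — f₀ = ω₀/(2π) = 2142 Hz.
Step 4 — Series Q: Q = ω₀L/R = 1.346e+04·0.000552/200 = 0.03715.
Step 5 — 3dB bandwidth: Δω = ω₀/Q = 3.623e+05 rad/s; BW = Δω/(2π) = 5.766e+04 Hz.

(a) f₀ = 2142 Hz  (b) Q = 0.03715  (c) BW = 5.766e+04 Hz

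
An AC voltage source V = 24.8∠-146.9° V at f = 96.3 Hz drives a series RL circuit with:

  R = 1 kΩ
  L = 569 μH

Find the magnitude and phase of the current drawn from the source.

Step 1 — Angular frequency: ω = 2π·f = 2π·96.3 = 605.1 rad/s.
Step 2 — Component impedances:
  R: Z = R = 1000 Ω
  L: Z = jωL = j·605.1·0.000569 = 0 + j0.3443 Ω
Step 3 — Series combination: Z_total = R + L = 1000 + j0.3443 Ω = 1000∠0.0° Ω.
Step 4 — Source phasor: V = 24.8∠-146.9° V = -20.78 - j13.54 V.
Step 5 — Ohm's law: I = V / Z_total = (-20.78 - j13.54) / (1000 + j0.3443) = -0.02078 - j0.01354 A.
Step 6 — Convert to polar: |I| = 0.0248 A, ∠I = -146.9°.

I = 0.0248∠-146.9° A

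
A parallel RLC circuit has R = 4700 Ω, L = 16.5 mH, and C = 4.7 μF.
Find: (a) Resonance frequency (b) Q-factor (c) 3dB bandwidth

Step 1 — Resonance: ω₀ = 1/√(LC) = 1/√(0.0165·4.7e-06) = 3591 rad/s.
Step 2 — f₀ = ω₀/(2π) = 571.5 Hz.
Step 3 — Parallel Q: Q = R/(ω₀L) = 4700/(3591·0.0165) = 79.32.
Step 4 — Bandwidth: Δω = ω₀/Q = 45.27 rad/s; BW = Δω/(2π) = 7.205 Hz.

(a) f₀ = 571.5 Hz  (b) Q = 79.32  (c) BW = 7.205 Hz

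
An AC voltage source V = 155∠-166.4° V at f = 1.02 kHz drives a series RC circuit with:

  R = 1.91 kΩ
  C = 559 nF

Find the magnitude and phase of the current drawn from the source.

Step 1 — Angular frequency: ω = 2π·f = 2π·1020 = 6409 rad/s.
Step 2 — Component impedances:
  R: Z = R = 1910 Ω
  C: Z = 1/(jωC) = -j/(ω·C) = 0 - j279.1 Ω
Step 3 — Series combination: Z_total = R + C = 1910 - j279.1 Ω = 1930∠-8.3° Ω.
Step 4 — Source phasor: V = 155∠-166.4° V = -150.7 - j36.45 V.
Step 5 — Ohm's law: I = V / Z_total = (-150.7 - j36.45) / (1910 - j279.1) = -0.0745 - j0.02997 A.
Step 6 — Convert to polar: |I| = 0.0803 A, ∠I = -158.1°.

I = 0.0803∠-158.1° A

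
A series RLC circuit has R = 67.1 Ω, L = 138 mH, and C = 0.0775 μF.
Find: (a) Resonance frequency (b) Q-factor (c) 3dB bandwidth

Step 1 — Resonance: ω₀ = 1/√(LC) = 1/√(0.138·7.75e-08) = 9670 rad/s.
Step 2 — f₀ = ω₀/(2π) = 1539 Hz.
Step 3 — Series Q: Q = ω₀L/R = 9670·0.138/67.1 = 19.89.
Step 4 — Bandwidth: Δω = ω₀/Q = 486.2 rad/s; BW = Δω/(2π) = 77.39 Hz.

(a) f₀ = 1539 Hz  (b) Q = 19.89  (c) BW = 77.39 Hz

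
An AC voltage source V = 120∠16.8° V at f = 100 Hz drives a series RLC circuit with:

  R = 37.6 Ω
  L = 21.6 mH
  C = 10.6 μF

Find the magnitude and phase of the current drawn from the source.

Step 1 — Angular frequency: ω = 2π·f = 2π·100 = 628.3 rad/s.
Step 2 — Component impedances:
  R: Z = R = 37.6 Ω
  L: Z = jωL = j·628.3·0.0216 = 0 + j13.57 Ω
  C: Z = 1/(jωC) = -j/(ω·C) = 0 - j150.1 Ω
Step 3 — Series combination: Z_total = R + L + C = 37.6 - j136.6 Ω = 141.7∠-74.6° Ω.
Step 4 — Source phasor: V = 120∠16.8° V = 114.9 + j34.68 V.
Step 5 — Ohm's law: I = V / Z_total = (114.9 + j34.68) / (37.6 - j136.6) = -0.02081 + j0.8469 A.
Step 6 — Convert to polar: |I| = 0.8471 A, ∠I = 91.4°.

I = 0.8471∠91.4° A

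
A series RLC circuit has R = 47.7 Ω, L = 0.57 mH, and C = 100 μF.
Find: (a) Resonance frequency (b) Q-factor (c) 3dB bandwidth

Step 1 — Resonance condition Im(Z)=0 gives ω₀ = 1/√(LC).
Step 2 — ω₀ = 1/√(0.00057·0.0001) = 4189 rad/s.
Step 3 — f₀ = ω₀/(2π) = 666.6 Hz.
Step 4 — Series Q: Q = ω₀L/R = 4189·0.00057/47.7 = 0.05005.
Step 5 — 3dB bandwidth: Δω = ω₀/Q = 8.368e+04 rad/s; BW = Δω/(2π) = 1.332e+04 Hz.

(a) f₀ = 666.6 Hz  (b) Q = 0.05005  (c) BW = 1.332e+04 Hz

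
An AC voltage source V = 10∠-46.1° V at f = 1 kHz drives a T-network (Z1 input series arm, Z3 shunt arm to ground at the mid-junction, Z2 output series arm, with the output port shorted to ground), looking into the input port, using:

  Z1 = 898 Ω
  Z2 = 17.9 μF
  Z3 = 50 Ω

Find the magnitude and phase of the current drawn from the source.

Step 1 — Angular frequency: ω = 2π·f = 2π·1000 = 6283 rad/s.
Step 2 — Component impedances:
  Z1: Z = R = 898 Ω
  Z2: Z = 1/(jωC) = -j/(ω·C) = 0 - j8.891 Ω
  Z3: Z = R = 50 Ω
Step 3 — With the output port shorted to ground, the output series arm Z2 runs from the junction to ground; the shunt arm Z3 also runs from the junction to ground. They appear in parallel: Z3 || Z2 = 1.533 - j8.619 Ω.
Step 4 — Series with input arm Z1: Z_in = Z1 + (Z3 || Z2) = 899.5 - j8.619 Ω = 899.6∠-0.5° Ω.
Step 5 — Source phasor: V = 10∠-46.1° V = 6.934 - j7.206 V.
Step 6 — Ohm's law: I = V / Z_total = (6.934 - j7.206) / (899.5 - j8.619) = 0.007785 - j0.007936 A.
Step 7 — Convert to polar: |I| = 0.01112 A, ∠I = -45.6°.

I = 0.01112∠-45.6° A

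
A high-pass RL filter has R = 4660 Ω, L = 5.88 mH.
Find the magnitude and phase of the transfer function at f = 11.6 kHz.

Step 1 — Angular frequency: ω = 2π·1.16e+04 = 7.288e+04 rad/s.
Step 2 — Transfer function: H(jω) = jωL/(R + jωL).
Step 3 — Numerator jωL = j·428.6; denominator R + jωL = 4660 + j428.6.
Step 4 — H = 0.008387 + j0.0912.
Step 5 — Magnitude: |H| = 0.09158 (-20.8 dB); phase: φ = 84.7°.

|H| = 0.09158 (-20.8 dB), φ = 84.7°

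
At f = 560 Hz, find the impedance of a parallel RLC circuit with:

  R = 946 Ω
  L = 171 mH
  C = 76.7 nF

Step 1 — Angular frequency: ω = 2π·f = 2π·560 = 3519 rad/s.
Step 2 — Component impedances:
  R: Z = R = 946 Ω
  L: Z = jωL = j·3519·0.171 = 0 + j601.7 Ω
  C: Z = 1/(jωC) = -j/(ω·C) = 0 - j3705 Ω
Step 3 — Parallel combination: 1/Z_total = 1/R + 1/L + 1/C; Z_total = 346 + j455.6 Ω = 572.1∠52.8° Ω.

Z = 346 + j455.6 Ω = 572.1∠52.8° Ω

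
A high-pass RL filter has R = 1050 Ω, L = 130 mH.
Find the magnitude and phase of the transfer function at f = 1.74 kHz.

Step 1 — Angular frequency: ω = 2π·1740 = 1.093e+04 rad/s.
Step 2 — Transfer function: H(jω) = jωL/(R + jωL).
Step 3 — Numerator jωL = j·1421; denominator R + jωL = 1050 + j1421.
Step 4 — H = 0.6469 + j0.4779.
Step 5 — Magnitude: |H| = 0.8043 (-1.9 dB); phase: φ = 36.5°.

|H| = 0.8043 (-1.9 dB), φ = 36.5°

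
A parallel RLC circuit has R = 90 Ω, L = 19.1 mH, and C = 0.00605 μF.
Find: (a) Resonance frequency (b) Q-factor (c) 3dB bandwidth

Step 1 — Resonance: ω₀ = 1/√(LC) = 1/√(0.0191·6.05e-09) = 9.303e+04 rad/s.
Step 2 — f₀ = ω₀/(2π) = 1.481e+04 Hz.
Step 3 — Parallel Q: Q = R/(ω₀L) = 90/(9.303e+04·0.0191) = 0.05065.
Step 4 — Bandwidth: Δω = ω₀/Q = 1.837e+06 rad/s; BW = Δω/(2π) = 2.923e+05 Hz.

(a) f₀ = 1.481e+04 Hz  (b) Q = 0.05065  (c) BW = 2.923e+05 Hz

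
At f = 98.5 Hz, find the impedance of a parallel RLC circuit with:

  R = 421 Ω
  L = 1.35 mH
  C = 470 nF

Step 1 — Angular frequency: ω = 2π·f = 2π·98.5 = 618.9 rad/s.
Step 2 — Component impedances:
  R: Z = R = 421 Ω
  L: Z = jωL = j·618.9·0.00135 = 0 + j0.8355 Ω
  C: Z = 1/(jωC) = -j/(ω·C) = 0 - j3438 Ω
Step 3 — Parallel combination: 1/Z_total = 1/R + 1/L + 1/C; Z_total = 0.001659 + j0.8357 Ω = 0.8357∠89.9° Ω.

Z = 0.001659 + j0.8357 Ω = 0.8357∠89.9° Ω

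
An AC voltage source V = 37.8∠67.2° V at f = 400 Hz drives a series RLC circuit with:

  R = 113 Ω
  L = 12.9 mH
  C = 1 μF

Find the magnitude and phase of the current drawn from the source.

Step 1 — Angular frequency: ω = 2π·f = 2π·400 = 2513 rad/s.
Step 2 — Component impedances:
  R: Z = R = 113 Ω
  L: Z = jωL = j·2513·0.0129 = 0 + j32.42 Ω
  C: Z = 1/(jωC) = -j/(ω·C) = 0 - j397.9 Ω
Step 3 — Series combination: Z_total = R + L + C = 113 - j365.5 Ω = 382.5∠-72.8° Ω.
Step 4 — Source phasor: V = 37.8∠67.2° V = 14.65 + j34.85 V.
Step 5 — Ohm's law: I = V / Z_total = (14.65 + j34.85) / (113 - j365.5) = -0.07572 + j0.06349 A.
Step 6 — Convert to polar: |I| = 0.09881 A, ∠I = 140.0°.

I = 0.09881∠140.0° A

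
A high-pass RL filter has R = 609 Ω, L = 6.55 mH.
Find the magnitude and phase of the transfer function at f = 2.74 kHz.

Step 1 — Angular frequency: ω = 2π·2740 = 1.722e+04 rad/s.
Step 2 — Transfer function: H(jω) = jωL/(R + jωL).
Step 3 — Numerator jωL = j·112.8; denominator R + jωL = 609 + j112.8.
Step 4 — H = 0.03315 + j0.179.
Step 5 — Magnitude: |H| = 0.1821 (-14.8 dB); phase: φ = 79.5°.

|H| = 0.1821 (-14.8 dB), φ = 79.5°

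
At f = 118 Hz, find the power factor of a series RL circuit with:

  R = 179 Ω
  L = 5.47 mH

Step 1 — Angular frequency: ω = 2π·f = 2π·118 = 741.4 rad/s.
Step 2 — Component impedances:
  R: Z = R = 179 Ω
  L: Z = jωL = j·741.4·0.00547 = 0 + j4.056 Ω
Step 3 — Series combination: Z_total = R + L = 179 + j4.056 Ω = 179∠1.3° Ω.
Step 4 — Power factor: PF = cos(φ) = Re(Z)/|Z| = 179/179.05 = 0.9997.
Step 5 — Type: Im(Z) = 4.056 ⇒ lagging (phase φ = 1.3°).

PF = 0.9997 (lagging, φ = 1.3°)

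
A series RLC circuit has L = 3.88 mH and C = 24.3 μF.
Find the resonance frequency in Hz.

Step 1 — Resonance condition Im(Z)=0 gives ω₀ = 1/√(LC).
Step 2 — ω₀ = 1/√(0.00388·2.43e-05) = 3257 rad/s.
Step 3 — f₀ = ω₀/(2π) = 518.3 Hz.

f₀ = 518.3 Hz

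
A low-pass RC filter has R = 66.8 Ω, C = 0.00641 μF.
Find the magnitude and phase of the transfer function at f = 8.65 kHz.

Step 1 — Angular frequency: ω = 2π·8650 = 5.435e+04 rad/s.
Step 2 — Transfer function: H(jω) = 1/(1 + jωRC).
Step 3 — Denominator: 1 + jωRC = 1 + j·5.435e+04·66.8·6.41e-09 = 1 + j0.02327.
Step 4 — H = 0.9995 - j0.02326.
Step 5 — Magnitude: |H| = 0.9997 (-0.0 dB); phase: φ = -1.3°.

|H| = 0.9997 (-0.0 dB), φ = -1.3°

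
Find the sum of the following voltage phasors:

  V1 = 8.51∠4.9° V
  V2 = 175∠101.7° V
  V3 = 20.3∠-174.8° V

Step 1 — Convert each phasor to rectangular form:
  V1 = 8.51·(cos(4.9°) + j·sin(4.9°)) = 8.479 + j0.7269 V
  V2 = 175·(cos(101.7°) + j·sin(101.7°)) = -35.49 + j171.4 V
  V3 = 20.3·(cos(-174.8°) + j·sin(-174.8°)) = -20.22 - j1.84 V
Step 2 — Sum components: V_total = -47.23 + j170.3 V.
Step 3 — Convert to polar: |V_total| = 176.7 V, ∠V_total = 105.5°.

V_total = 176.7∠105.5° V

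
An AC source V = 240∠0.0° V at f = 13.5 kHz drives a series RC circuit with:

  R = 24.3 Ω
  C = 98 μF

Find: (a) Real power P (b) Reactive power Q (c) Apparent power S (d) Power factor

Step 1 — Angular frequency: ω = 2π·f = 2π·1.35e+04 = 8.482e+04 rad/s.
Step 2 — Component impedances:
  R: Z = R = 24.3 Ω
  C: Z = 1/(jωC) = -j/(ω·C) = 0 - j0.1203 Ω
Step 3 — Series combination: Z_total = R + C = 24.3 - j0.1203 Ω = 24.3∠-0.3° Ω.
Step 4 — Source phasor: V = 240∠0.0° V = 240 V.
Step 5 — Current: I = V / Z = 9.876 + j0.04889 A = 9.876∠0.3° A.
Step 6 — Complex power: S = V·I* = 2370 - j11.73 VA.
Step 7 — Real power: P = Re(S) = 2370 W.
Step 8 — Reactive power: Q = Im(S) = -11.73 VAR.
Step 9 — Apparent power: |S| = 2370 VA.
Step 10 — Power factor: PF = P/|S| = 1 (leading).

(a) P = 2370 W  (b) Q = -11.73 VAR  (c) S = 2370 VA  (d) PF = 1 (leading)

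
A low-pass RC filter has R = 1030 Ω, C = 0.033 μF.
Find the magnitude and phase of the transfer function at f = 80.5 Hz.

Step 1 — Angular frequency: ω = 2π·80.5 = 505.8 rad/s.
Step 2 — Transfer function: H(jω) = 1/(1 + jωRC).
Step 3 — Denominator: 1 + jωRC = 1 + j·505.8·1030·3.3e-08 = 1 + j0.01719.
Step 4 — H = 0.9997 - j0.01719.
Step 5 — Magnitude: |H| = 0.9999 (-0.0 dB); phase: φ = -1.0°.

|H| = 0.9999 (-0.0 dB), φ = -1.0°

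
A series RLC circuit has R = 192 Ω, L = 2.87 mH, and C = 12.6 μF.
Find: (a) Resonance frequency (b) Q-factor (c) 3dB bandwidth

Step 1 — Resonance: ω₀ = 1/√(LC) = 1/√(0.00287·1.26e-05) = 5259 rad/s.
Step 2 — f₀ = ω₀/(2π) = 836.9 Hz.
Step 3 — Series Q: Q = ω₀L/R = 5259·0.00287/192 = 0.07861.
Step 4 — Bandwidth: Δω = ω₀/Q = 6.69e+04 rad/s; BW = Δω/(2π) = 1.065e+04 Hz.

(a) f₀ = 836.9 Hz  (b) Q = 0.07861  (c) BW = 1.065e+04 Hz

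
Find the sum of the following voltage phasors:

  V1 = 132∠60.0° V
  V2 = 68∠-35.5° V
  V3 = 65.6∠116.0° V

Step 1 — Convert each phasor to rectangular form:
  V1 = 132·(cos(60.0°) + j·sin(60.0°)) = 66 + j114.3 V
  V2 = 68·(cos(-35.5°) + j·sin(-35.5°)) = 55.36 - j39.49 V
  V3 = 65.6·(cos(116.0°) + j·sin(116.0°)) = -28.76 + j58.96 V
Step 2 — Sum components: V_total = 92.6 + j133.8 V.
Step 3 — Convert to polar: |V_total| = 162.7 V, ∠V_total = 55.3°.

V_total = 162.7∠55.3° V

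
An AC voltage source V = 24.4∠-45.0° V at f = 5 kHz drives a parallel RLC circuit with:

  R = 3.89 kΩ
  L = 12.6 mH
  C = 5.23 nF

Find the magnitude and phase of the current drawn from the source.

Step 1 — Angular frequency: ω = 2π·f = 2π·5000 = 3.142e+04 rad/s.
Step 2 — Component impedances:
  R: Z = R = 3890 Ω
  L: Z = jωL = j·3.142e+04·0.0126 = 0 + j395.8 Ω
  C: Z = 1/(jωC) = -j/(ω·C) = 0 - j6086 Ω
Step 3 — Parallel combination: 1/Z_total = 1/R + 1/L + 1/C; Z_total = 45.54 + j418.4 Ω = 420.9∠83.8° Ω.
Step 4 — Source phasor: V = 24.4∠-45.0° V = 17.25 - j17.25 V.
Step 5 — Ohm's law: I = V / Z_total = (17.25 - j17.25) / (45.54 + j418.4) = -0.03632 - j0.04519 A.
Step 6 — Convert to polar: |I| = 0.05797 A, ∠I = -128.8°.

I = 0.05797∠-128.8° A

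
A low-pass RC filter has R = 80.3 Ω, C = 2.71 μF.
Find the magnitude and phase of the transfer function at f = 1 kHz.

Step 1 — Angular frequency: ω = 2π·1000 = 6283 rad/s.
Step 2 — Transfer function: H(jω) = 1/(1 + jωRC).
Step 3 — Denominator: 1 + jωRC = 1 + j·6283·80.3·2.71e-06 = 1 + j1.367.
Step 4 — H = 0.3485 - j0.4765.
Step 5 — Magnitude: |H| = 0.5903 (-4.6 dB); phase: φ = -53.8°.

|H| = 0.5903 (-4.6 dB), φ = -53.8°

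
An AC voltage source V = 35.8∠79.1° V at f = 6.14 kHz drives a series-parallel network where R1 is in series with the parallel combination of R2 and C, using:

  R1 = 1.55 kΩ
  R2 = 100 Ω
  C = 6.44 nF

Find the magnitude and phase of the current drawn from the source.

Step 1 — Angular frequency: ω = 2π·f = 2π·6140 = 3.858e+04 rad/s.
Step 2 — Component impedances:
  R1: Z = R = 1550 Ω
  R2: Z = R = 100 Ω
  C: Z = 1/(jωC) = -j/(ω·C) = 0 - j4025 Ω
Step 3 — Parallel branch: R2 || C = 1/(1/R2 + 1/C) = 99.94 - j2.483 Ω.
Step 4 — Series with R1: Z_total = R1 + (R2 || C) = 1650 - j2.483 Ω = 1650∠-0.1° Ω.
Step 5 — Source phasor: V = 35.8∠79.1° V = 6.77 + j35.15 V.
Step 6 — Ohm's law: I = V / Z_total = (6.77 + j35.15) / (1650 - j2.483) = 0.004071 + j0.02131 A.
Step 7 — Convert to polar: |I| = 0.0217 A, ∠I = 79.2°.

I = 0.0217∠79.2° A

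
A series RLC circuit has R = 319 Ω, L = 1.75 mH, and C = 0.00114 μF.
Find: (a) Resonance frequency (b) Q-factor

Step 1 — Resonance condition Im(Z)=0 gives ω₀ = 1/√(LC).
Step 2 — ω₀ = 1/√(0.00175·1.14e-09) = 7.08e+05 rad/s.
Step 3 — f₀ = ω₀/(2π) = 1.127e+05 Hz.
Step 4 — Series Q: Q = ω₀L/R = 7.08e+05·0.00175/319 = 3.884.

(a) f₀ = 1.127e+05 Hz  (b) Q = 3.884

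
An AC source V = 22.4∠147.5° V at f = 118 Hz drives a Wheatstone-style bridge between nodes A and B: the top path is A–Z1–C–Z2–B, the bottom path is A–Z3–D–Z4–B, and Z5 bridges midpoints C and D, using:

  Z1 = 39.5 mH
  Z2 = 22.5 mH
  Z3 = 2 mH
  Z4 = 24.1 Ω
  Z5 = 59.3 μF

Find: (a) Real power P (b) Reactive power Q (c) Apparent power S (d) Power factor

Step 1 — Angular frequency: ω = 2π·f = 2π·118 = 741.4 rad/s.
Step 2 — Component impedances:
  Z1: Z = jωL = j·741.4·0.0395 = 0 + j29.29 Ω
  Z2: Z = jωL = j·741.4·0.0225 = 0 + j16.68 Ω
  Z3: Z = jωL = j·741.4·0.002 = 0 + j1.483 Ω
  Z4: Z = R = 24.1 Ω
  Z5: Z = 1/(jωC) = -j/(ω·C) = 0 - j22.74 Ω
Step 3 — Bridge requires nodal analysis (the Z5 bridge couples midpoints C and D, so the two paths cannot be reduced to a simple series/parallel combination). Setting node B to ground and injecting 1 A at node A, the 3-node admittance system at A, C, D solves to V_A = Z_AB = 19.09 - j5.062 Ω = 19.75∠-14.9° Ω.
Step 4 — Source phasor: V = 22.4∠147.5° V = -18.89 + j12.04 V.
Step 5 — Current: I = V / Z = -1.081 + j0.3439 A = 1.134∠162.4° A.
Step 6 — Complex power: S = V·I* = 24.56 - j6.514 VA.
Step 7 — Real power: P = Re(S) = 24.56 W.
Step 8 — Reactive power: Q = Im(S) = -6.514 VAR.
Step 9 — Apparent power: |S| = 25.41 VA.
Step 10 — Power factor: PF = P/|S| = 0.9666 (leading).

(a) P = 24.56 W  (b) Q = -6.514 VAR  (c) S = 25.41 VA  (d) PF = 0.9666 (leading)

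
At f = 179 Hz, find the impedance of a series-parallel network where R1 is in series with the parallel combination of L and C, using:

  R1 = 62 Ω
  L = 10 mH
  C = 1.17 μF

Step 1 — Angular frequency: ω = 2π·f = 2π·179 = 1125 rad/s.
Step 2 — Component impedances:
  R1: Z = R = 62 Ω
  L: Z = jωL = j·1125·0.01 = 0 + j11.25 Ω
  C: Z = 1/(jωC) = -j/(ω·C) = 0 - j759.9 Ω
Step 3 — Parallel branch: L || C = 1/(1/L + 1/C) = 0 + j11.42 Ω.
Step 4 — Series with R1: Z_total = R1 + (L || C) = 62 + j11.42 Ω = 63.04∠10.4° Ω.

Z = 62 + j11.42 Ω = 63.04∠10.4° Ω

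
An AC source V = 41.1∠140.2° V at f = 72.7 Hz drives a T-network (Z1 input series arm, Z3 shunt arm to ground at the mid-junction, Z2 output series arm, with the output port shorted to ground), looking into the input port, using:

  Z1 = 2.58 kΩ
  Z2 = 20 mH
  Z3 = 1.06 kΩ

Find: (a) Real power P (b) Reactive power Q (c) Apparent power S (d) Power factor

Step 1 — Angular frequency: ω = 2π·f = 2π·72.7 = 456.8 rad/s.
Step 2 — Component impedances:
  Z1: Z = R = 2580 Ω
  Z2: Z = jωL = j·456.8·0.02 = 0 + j9.136 Ω
  Z3: Z = R = 1060 Ω
Step 3 — With the output port shorted to ground, the output series arm Z2 runs from the junction to ground; the shunt arm Z3 also runs from the junction to ground. They appear in parallel: Z3 || Z2 = 0.07873 + j9.135 Ω.
Step 4 — Series with input arm Z1: Z_in = Z1 + (Z3 || Z2) = 2580 + j9.135 Ω = 2580∠0.2° Ω.
Step 5 — Source phasor: V = 41.1∠140.2° V = -31.58 + j26.31 V.
Step 6 — Current: I = V / Z = -0.0122 + j0.01024 A = 0.01593∠140.0° A.
Step 7 — Complex power: S = V·I* = 0.6547 + j0.002318 VA.
Step 8 — Real power: P = Re(S) = 0.6547 W.
Step 9 — Reactive power: Q = Im(S) = 0.002318 VAR.
Step 10 — Apparent power: |S| = 0.6547 VA.
Step 11 — Power factor: PF = P/|S| = 1 (lagging).

(a) P = 0.6547 W  (b) Q = 0.002318 VAR  (c) S = 0.6547 VA  (d) PF = 1 (lagging)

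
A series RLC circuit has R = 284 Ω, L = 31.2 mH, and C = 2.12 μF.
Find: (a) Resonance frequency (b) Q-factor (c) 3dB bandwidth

Step 1 — Resonance: ω₀ = 1/√(LC) = 1/√(0.0312·2.12e-06) = 3888 rad/s.
Step 2 — f₀ = ω₀/(2π) = 618.8 Hz.
Step 3 — Series Q: Q = ω₀L/R = 3888·0.0312/284 = 0.4272.
Step 4 — Bandwidth: Δω = ω₀/Q = 9103 rad/s; BW = Δω/(2π) = 1449 Hz.

(a) f₀ = 618.8 Hz  (b) Q = 0.4272  (c) BW = 1449 Hz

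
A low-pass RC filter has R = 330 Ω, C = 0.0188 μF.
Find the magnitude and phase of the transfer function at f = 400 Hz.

Step 1 — Angular frequency: ω = 2π·400 = 2513 rad/s.
Step 2 — Transfer function: H(jω) = 1/(1 + jωRC).
Step 3 — Denominator: 1 + jωRC = 1 + j·2513·330·1.88e-08 = 1 + j0.01559.
Step 4 — H = 0.9998 - j0.01559.
Step 5 — Magnitude: |H| = 0.9999 (-0.0 dB); phase: φ = -0.9°.

|H| = 0.9999 (-0.0 dB), φ = -0.9°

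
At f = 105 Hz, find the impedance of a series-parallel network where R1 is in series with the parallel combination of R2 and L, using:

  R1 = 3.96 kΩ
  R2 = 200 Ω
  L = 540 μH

Step 1 — Angular frequency: ω = 2π·f = 2π·105 = 659.7 rad/s.
Step 2 — Component impedances:
  R1: Z = R = 3960 Ω
  R2: Z = R = 200 Ω
  L: Z = jωL = j·659.7·0.00054 = 0 + j0.3563 Ω
Step 3 — Parallel branch: R2 || L = 1/(1/R2 + 1/L) = 0.0006346 + j0.3563 Ω.
Step 4 — Series with R1: Z_total = R1 + (R2 || L) = 3960 + j0.3563 Ω = 3960∠0.0° Ω.

Z = 3960 + j0.3563 Ω = 3960∠0.0° Ω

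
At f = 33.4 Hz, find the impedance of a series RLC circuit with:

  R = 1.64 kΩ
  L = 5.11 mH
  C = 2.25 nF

Step 1 — Angular frequency: ω = 2π·f = 2π·33.4 = 209.9 rad/s.
Step 2 — Component impedances:
  R: Z = R = 1640 Ω
  L: Z = jωL = j·209.9·0.00511 = 0 + j1.072 Ω
  C: Z = 1/(jωC) = -j/(ω·C) = 0 - j2.118e+06 Ω
Step 3 — Series combination: Z_total = R + L + C = 1640 - j2.118e+06 Ω = 2.118e+06∠-90.0° Ω.

Z = 1640 - j2.118e+06 Ω = 2.118e+06∠-90.0° Ω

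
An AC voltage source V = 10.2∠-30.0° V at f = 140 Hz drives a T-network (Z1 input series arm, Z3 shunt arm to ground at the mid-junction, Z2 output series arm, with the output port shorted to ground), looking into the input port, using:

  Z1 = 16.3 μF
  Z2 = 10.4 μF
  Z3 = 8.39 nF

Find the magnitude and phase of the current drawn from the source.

Step 1 — Angular frequency: ω = 2π·f = 2π·140 = 879.6 rad/s.
Step 2 — Component impedances:
  Z1: Z = 1/(jωC) = -j/(ω·C) = 0 - j69.74 Ω
  Z2: Z = 1/(jωC) = -j/(ω·C) = 0 - j109.3 Ω
  Z3: Z = 1/(jωC) = -j/(ω·C) = 0 - j1.355e+05 Ω
Step 3 — With the output port shorted to ground, the output series arm Z2 runs from the junction to ground; the shunt arm Z3 also runs from the junction to ground. They appear in parallel: Z3 || Z2 = 0 - j109.2 Ω.
Step 4 — Series with input arm Z1: Z_in = Z1 + (Z3 || Z2) = 0 - j179 Ω = 179∠-90.0° Ω.
Step 5 — Source phasor: V = 10.2∠-30.0° V = 8.833 - j5.1 V.
Step 6 — Ohm's law: I = V / Z_total = (8.833 - j5.1) / (0 - j179) = 0.0285 + j0.04936 A.
Step 7 — Convert to polar: |I| = 0.05699 A, ∠I = 60.0°.

I = 0.05699∠60.0° A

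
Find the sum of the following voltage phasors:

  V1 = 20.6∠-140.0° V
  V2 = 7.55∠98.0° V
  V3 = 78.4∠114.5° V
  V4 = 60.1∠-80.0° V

Step 1 — Convert each phasor to rectangular form:
  V1 = 20.6·(cos(-140.0°) + j·sin(-140.0°)) = -15.78 - j13.24 V
  V2 = 7.55·(cos(98.0°) + j·sin(98.0°)) = -1.051 + j7.477 V
  V3 = 78.4·(cos(114.5°) + j·sin(114.5°)) = -32.51 + j71.34 V
  V4 = 60.1·(cos(-80.0°) + j·sin(-80.0°)) = 10.44 - j59.19 V
Step 2 — Sum components: V_total = -38.91 + j6.389 V.
Step 3 — Convert to polar: |V_total| = 39.43 V, ∠V_total = 170.7°.

V_total = 39.43∠170.7° V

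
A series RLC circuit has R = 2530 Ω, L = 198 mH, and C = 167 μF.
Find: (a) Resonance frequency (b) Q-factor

Step 1 — Resonance condition Im(Z)=0 gives ω₀ = 1/√(LC).
Step 2 — ω₀ = 1/√(0.198·0.000167) = 173.9 rad/s.
Step 3 — f₀ = ω₀/(2π) = 27.68 Hz.
Step 4 — Series Q: Q = ω₀L/R = 173.9·0.198/2530 = 0.01361.

(a) f₀ = 27.68 Hz  (b) Q = 0.01361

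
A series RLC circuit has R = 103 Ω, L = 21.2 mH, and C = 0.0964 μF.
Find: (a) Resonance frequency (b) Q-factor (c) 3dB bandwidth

Step 1 — Resonance: ω₀ = 1/√(LC) = 1/√(0.0212·9.64e-08) = 2.212e+04 rad/s.
Step 2 — f₀ = ω₀/(2π) = 3521 Hz.
Step 3 — Series Q: Q = ω₀L/R = 2.212e+04·0.0212/103 = 4.553.
Step 4 — Bandwidth: Δω = ω₀/Q = 4858 rad/s; BW = Δω/(2π) = 773.3 Hz.

(a) f₀ = 3521 Hz  (b) Q = 4.553  (c) BW = 773.3 Hz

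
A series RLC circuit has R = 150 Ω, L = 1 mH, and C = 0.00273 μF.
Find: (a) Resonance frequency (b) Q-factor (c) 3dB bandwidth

Step 1 — Resonance: ω₀ = 1/√(LC) = 1/√(0.001·2.73e-09) = 6.052e+05 rad/s.
Step 2 — f₀ = ω₀/(2π) = 9.632e+04 Hz.
Step 3 — Series Q: Q = ω₀L/R = 6.052e+05·0.001/150 = 4.035.
Step 4 — Bandwidth: Δω = ω₀/Q = 1.5e+05 rad/s; BW = Δω/(2π) = 2.387e+04 Hz.

(a) f₀ = 9.632e+04 Hz  (b) Q = 4.035  (c) BW = 2.387e+04 Hz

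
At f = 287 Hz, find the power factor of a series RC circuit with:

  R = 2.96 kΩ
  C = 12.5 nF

Step 1 — Angular frequency: ω = 2π·f = 2π·287 = 1803 rad/s.
Step 2 — Component impedances:
  R: Z = R = 2960 Ω
  C: Z = 1/(jωC) = -j/(ω·C) = 0 - j4.436e+04 Ω
Step 3 — Series combination: Z_total = R + C = 2960 - j4.436e+04 Ω = 4.446e+04∠-86.2° Ω.
Step 4 — Power factor: PF = cos(φ) = Re(Z)/|Z| = 2960/44462 = 0.06657.
Step 5 — Type: Im(Z) = -4.436e+04 ⇒ leading (phase φ = -86.2°).

PF = 0.06657 (leading, φ = -86.2°)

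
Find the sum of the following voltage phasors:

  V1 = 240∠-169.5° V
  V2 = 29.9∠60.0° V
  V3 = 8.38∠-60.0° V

Step 1 — Convert each phasor to rectangular form:
  V1 = 240·(cos(-169.5°) + j·sin(-169.5°)) = -236 - j43.74 V
  V2 = 29.9·(cos(60.0°) + j·sin(60.0°)) = 14.95 + j25.89 V
  V3 = 8.38·(cos(-60.0°) + j·sin(-60.0°)) = 4.19 - j7.257 V
Step 2 — Sum components: V_total = -216.8 - j25.1 V.
Step 3 — Convert to polar: |V_total| = 218.3 V, ∠V_total = -173.4°.

V_total = 218.3∠-173.4° V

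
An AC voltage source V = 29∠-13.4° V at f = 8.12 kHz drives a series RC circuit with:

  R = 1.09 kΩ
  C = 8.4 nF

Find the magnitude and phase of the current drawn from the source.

Step 1 — Angular frequency: ω = 2π·f = 2π·8120 = 5.102e+04 rad/s.
Step 2 — Component impedances:
  R: Z = R = 1090 Ω
  C: Z = 1/(jωC) = -j/(ω·C) = 0 - j2333 Ω
Step 3 — Series combination: Z_total = R + C = 1090 - j2333 Ω = 2575∠-65.0° Ω.
Step 4 — Source phasor: V = 29∠-13.4° V = 28.21 - j6.721 V.
Step 5 — Ohm's law: I = V / Z_total = (28.21 - j6.721) / (1090 - j2333) = 0.007 + j0.00882 A.
Step 6 — Convert to polar: |I| = 0.01126 A, ∠I = 51.6°.

I = 0.01126∠51.6° A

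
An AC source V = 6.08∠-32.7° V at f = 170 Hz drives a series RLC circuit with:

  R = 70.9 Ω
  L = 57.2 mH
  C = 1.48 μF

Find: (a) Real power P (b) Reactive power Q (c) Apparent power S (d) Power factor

Step 1 — Angular frequency: ω = 2π·f = 2π·170 = 1068 rad/s.
Step 2 — Component impedances:
  R: Z = R = 70.9 Ω
  L: Z = jωL = j·1068·0.0572 = 0 + j61.1 Ω
  C: Z = 1/(jωC) = -j/(ω·C) = 0 - j632.6 Ω
Step 3 — Series combination: Z_total = R + L + C = 70.9 - j571.5 Ω = 575.9∠-82.9° Ω.
Step 4 — Source phasor: V = 6.08∠-32.7° V = 5.116 - j3.285 V.
Step 5 — Current: I = V / Z = 0.006754 + j0.008115 A = 0.01056∠50.2° A.
Step 6 — Complex power: S = V·I* = 0.007904 - j0.06371 VA.
Step 7 — Real power: P = Re(S) = 0.007904 W.
Step 8 — Reactive power: Q = Im(S) = -0.06371 VAR.
Step 9 — Apparent power: |S| = 0.06419 VA.
Step 10 — Power factor: PF = P/|S| = 0.1231 (leading).

(a) P = 0.007904 W  (b) Q = -0.06371 VAR  (c) S = 0.06419 VA  (d) PF = 0.1231 (leading)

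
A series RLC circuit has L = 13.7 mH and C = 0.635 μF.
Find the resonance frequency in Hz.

Step 1 — Resonance condition Im(Z)=0 gives ω₀ = 1/√(LC).
Step 2 — ω₀ = 1/√(0.0137·6.35e-07) = 1.072e+04 rad/s.
Step 3 — f₀ = ω₀/(2π) = 1706 Hz.

f₀ = 1706 Hz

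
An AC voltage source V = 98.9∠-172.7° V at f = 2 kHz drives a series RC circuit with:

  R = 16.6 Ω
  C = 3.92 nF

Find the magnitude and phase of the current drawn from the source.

Step 1 — Angular frequency: ω = 2π·f = 2π·2000 = 1.257e+04 rad/s.
Step 2 — Component impedances:
  R: Z = R = 16.6 Ω
  C: Z = 1/(jωC) = -j/(ω·C) = 0 - j2.03e+04 Ω
Step 3 — Series combination: Z_total = R + C = 16.6 - j2.03e+04 Ω = 2.03e+04∠-90.0° Ω.
Step 4 — Source phasor: V = 98.9∠-172.7° V = -98.1 - j12.57 V.
Step 5 — Ohm's law: I = V / Z_total = (-98.1 - j12.57) / (16.6 - j2.03e+04) = 0.0006151 - j0.004833 A.
Step 6 — Convert to polar: |I| = 0.004872 A, ∠I = -82.7°.

I = 0.004872∠-82.7° A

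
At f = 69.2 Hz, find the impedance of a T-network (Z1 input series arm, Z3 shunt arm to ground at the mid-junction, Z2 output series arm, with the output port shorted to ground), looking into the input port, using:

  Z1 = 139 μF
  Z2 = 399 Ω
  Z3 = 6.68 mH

Step 1 — Angular frequency: ω = 2π·f = 2π·69.2 = 434.8 rad/s.
Step 2 — Component impedances:
  Z1: Z = 1/(jωC) = -j/(ω·C) = 0 - j16.55 Ω
  Z2: Z = R = 399 Ω
  Z3: Z = jωL = j·434.8·0.00668 = 0 + j2.904 Ω
Step 3 — With the output port shorted to ground, the output series arm Z2 runs from the junction to ground; the shunt arm Z3 also runs from the junction to ground. They appear in parallel: Z3 || Z2 = 0.02114 + j2.904 Ω.
Step 4 — Series with input arm Z1: Z_in = Z1 + (Z3 || Z2) = 0.02114 - j13.64 Ω = 13.64∠-89.9° Ω.

Z = 0.02114 - j13.64 Ω = 13.64∠-89.9° Ω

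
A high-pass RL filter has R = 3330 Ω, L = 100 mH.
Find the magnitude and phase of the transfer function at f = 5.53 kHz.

Step 1 — Angular frequency: ω = 2π·5530 = 3.475e+04 rad/s.
Step 2 — Transfer function: H(jω) = jωL/(R + jωL).
Step 3 — Numerator jωL = j·3475; denominator R + jωL = 3330 + j3475.
Step 4 — H = 0.5212 + j0.4995.
Step 5 — Magnitude: |H| = 0.722 (-2.8 dB); phase: φ = 43.8°.

|H| = 0.722 (-2.8 dB), φ = 43.8°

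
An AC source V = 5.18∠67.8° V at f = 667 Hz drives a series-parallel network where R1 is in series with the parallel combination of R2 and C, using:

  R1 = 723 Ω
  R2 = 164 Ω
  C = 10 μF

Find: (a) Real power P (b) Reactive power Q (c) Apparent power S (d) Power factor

Step 1 — Angular frequency: ω = 2π·f = 2π·667 = 4191 rad/s.
Step 2 — Component impedances:
  R1: Z = R = 723 Ω
  R2: Z = R = 164 Ω
  C: Z = 1/(jωC) = -j/(ω·C) = 0 - j23.86 Ω
Step 3 — Parallel branch: R2 || C = 1/(1/R2 + 1/C) = 3.4 - j23.37 Ω.
Step 4 — Series with R1: Z_total = R1 + (R2 || C) = 726.4 - j23.37 Ω = 726.8∠-1.8° Ω.
Step 5 — Source phasor: V = 5.18∠67.8° V = 1.957 + j4.796 V.
Step 6 — Current: I = V / Z = 0.002479 + j0.006682 A = 0.007127∠69.6° A.
Step 7 — Complex power: S = V·I* = 0.0369 - j0.001187 VA.
Step 8 — Real power: P = Re(S) = 0.0369 W.
Step 9 — Reactive power: Q = Im(S) = -0.001187 VAR.
Step 10 — Apparent power: |S| = 0.03692 VA.
Step 11 — Power factor: PF = P/|S| = 0.9995 (leading).

(a) P = 0.0369 W  (b) Q = -0.001187 VAR  (c) S = 0.03692 VA  (d) PF = 0.9995 (leading)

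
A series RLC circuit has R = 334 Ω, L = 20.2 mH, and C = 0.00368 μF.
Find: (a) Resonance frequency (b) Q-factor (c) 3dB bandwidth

Step 1 — Resonance: ω₀ = 1/√(LC) = 1/√(0.0202·3.68e-09) = 1.16e+05 rad/s.
Step 2 — f₀ = ω₀/(2π) = 1.846e+04 Hz.
Step 3 — Series Q: Q = ω₀L/R = 1.16e+05·0.0202/334 = 7.015.
Step 4 — Bandwidth: Δω = ω₀/Q = 1.653e+04 rad/s; BW = Δω/(2π) = 2632 Hz.

(a) f₀ = 1.846e+04 Hz  (b) Q = 7.015  (c) BW = 2632 Hz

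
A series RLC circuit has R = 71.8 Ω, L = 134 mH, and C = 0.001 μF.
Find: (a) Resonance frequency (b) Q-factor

Step 1 — Resonance condition Im(Z)=0 gives ω₀ = 1/√(LC).
Step 2 — ω₀ = 1/√(0.134·1e-09) = 8.639e+04 rad/s.
Step 3 — f₀ = ω₀/(2π) = 1.375e+04 Hz.
Step 4 — Series Q: Q = ω₀L/R = 8.639e+04·0.134/71.8 = 161.2.

(a) f₀ = 1.375e+04 Hz  (b) Q = 161.2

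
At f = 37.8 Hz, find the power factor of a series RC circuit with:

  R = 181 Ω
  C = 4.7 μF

Step 1 — Angular frequency: ω = 2π·f = 2π·37.8 = 237.5 rad/s.
Step 2 — Component impedances:
  R: Z = R = 181 Ω
  C: Z = 1/(jωC) = -j/(ω·C) = 0 - j895.8 Ω
Step 3 — Series combination: Z_total = R + C = 181 - j895.8 Ω = 913.9∠-78.6° Ω.
Step 4 — Power factor: PF = cos(φ) = Re(Z)/|Z| = 181/913.94 = 0.198.
Step 5 — Type: Im(Z) = -895.8 ⇒ leading (phase φ = -78.6°).

PF = 0.198 (leading, φ = -78.6°)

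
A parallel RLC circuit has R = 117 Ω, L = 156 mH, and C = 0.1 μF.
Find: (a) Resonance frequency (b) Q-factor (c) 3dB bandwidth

Step 1 — Resonance: ω₀ = 1/√(LC) = 1/√(0.156·1e-07) = 8006 rad/s.
Step 2 — f₀ = ω₀/(2π) = 1274 Hz.
Step 3 — Parallel Q: Q = R/(ω₀L) = 117/(8006·0.156) = 0.09367.
Step 4 — Bandwidth: Δω = ω₀/Q = 8.547e+04 rad/s; BW = Δω/(2π) = 1.36e+04 Hz.

(a) f₀ = 1274 Hz  (b) Q = 0.09367  (c) BW = 1.36e+04 Hz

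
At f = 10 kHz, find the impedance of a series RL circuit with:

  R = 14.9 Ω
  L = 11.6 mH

Step 1 — Angular frequency: ω = 2π·f = 2π·1e+04 = 6.283e+04 rad/s.
Step 2 — Component impedances:
  R: Z = R = 14.9 Ω
  L: Z = jωL = j·6.283e+04·0.0116 = 0 + j728.8 Ω
Step 3 — Series combination: Z_total = R + L = 14.9 + j728.8 Ω = 729∠88.8° Ω.

Z = 14.9 + j728.8 Ω = 729∠88.8° Ω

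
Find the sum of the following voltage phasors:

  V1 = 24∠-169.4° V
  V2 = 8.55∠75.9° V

Step 1 — Convert each phasor to rectangular form:
  V1 = 24·(cos(-169.4°) + j·sin(-169.4°)) = -23.59 - j4.415 V
  V2 = 8.55·(cos(75.9°) + j·sin(75.9°)) = 2.083 + j8.292 V
Step 2 — Sum components: V_total = -21.51 + j3.878 V.
Step 3 — Convert to polar: |V_total| = 21.85 V, ∠V_total = 169.8°.

V_total = 21.85∠169.8° V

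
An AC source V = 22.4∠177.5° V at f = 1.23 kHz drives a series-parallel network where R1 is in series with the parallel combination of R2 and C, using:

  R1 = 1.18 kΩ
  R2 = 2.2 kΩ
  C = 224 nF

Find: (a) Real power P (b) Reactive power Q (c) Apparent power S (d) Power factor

Step 1 — Angular frequency: ω = 2π·f = 2π·1230 = 7728 rad/s.
Step 2 — Component impedances:
  R1: Z = R = 1180 Ω
  R2: Z = R = 2200 Ω
  C: Z = 1/(jωC) = -j/(ω·C) = 0 - j577.7 Ω
Step 3 — Parallel branch: R2 || C = 1/(1/R2 + 1/C) = 141.9 - j540.4 Ω.
Step 4 — Series with R1: Z_total = R1 + (R2 || C) = 1322 - j540.4 Ω = 1428∠-22.2° Ω.
Step 5 — Source phasor: V = 22.4∠177.5° V = -22.38 + j0.9771 V.
Step 6 — Current: I = V / Z = -0.01476 - j0.005296 A = 0.01569∠-160.3° A.
Step 7 — Complex power: S = V·I* = 0.3252 - j0.133 VA.
Step 8 — Real power: P = Re(S) = 0.3252 W.
Step 9 — Reactive power: Q = Im(S) = -0.133 VAR.
Step 10 — Apparent power: |S| = 0.3514 VA.
Step 11 — Power factor: PF = P/|S| = 0.9256 (leading).

(a) P = 0.3252 W  (b) Q = -0.133 VAR  (c) S = 0.3514 VA  (d) PF = 0.9256 (leading)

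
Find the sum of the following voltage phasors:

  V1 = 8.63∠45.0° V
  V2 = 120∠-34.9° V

Step 1 — Convert each phasor to rectangular form:
  V1 = 8.63·(cos(45.0°) + j·sin(45.0°)) = 6.102 + j6.102 V
  V2 = 120·(cos(-34.9°) + j·sin(-34.9°)) = 98.42 - j68.66 V
Step 2 — Sum components: V_total = 104.5 - j62.56 V.
Step 3 — Convert to polar: |V_total| = 121.8 V, ∠V_total = -30.9°.

V_total = 121.8∠-30.9° V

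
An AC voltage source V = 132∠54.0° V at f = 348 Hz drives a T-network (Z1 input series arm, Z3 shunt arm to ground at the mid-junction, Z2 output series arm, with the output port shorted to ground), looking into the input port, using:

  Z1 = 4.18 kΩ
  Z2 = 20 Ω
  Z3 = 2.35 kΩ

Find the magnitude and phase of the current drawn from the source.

Step 1 — Angular frequency: ω = 2π·f = 2π·348 = 2187 rad/s.
Step 2 — Component impedances:
  Z1: Z = R = 4180 Ω
  Z2: Z = R = 20 Ω
  Z3: Z = R = 2350 Ω
Step 3 — With the output port shorted to ground, the output series arm Z2 runs from the junction to ground; the shunt arm Z3 also runs from the junction to ground. They appear in parallel: Z3 || Z2 = 19.83 Ω.
Step 4 — Series with input arm Z1: Z_in = Z1 + (Z3 || Z2) = 4200 Ω = 4200∠0.0° Ω.
Step 5 — Source phasor: V = 132∠54.0° V = 77.59 + j106.8 V.
Step 6 — Ohm's law: I = V / Z_total = (77.59 + j106.8) / (4200) = 0.01847 + j0.02543 A.
Step 7 — Convert to polar: |I| = 0.03143 A, ∠I = 54.0°.

I = 0.03143∠54.0° A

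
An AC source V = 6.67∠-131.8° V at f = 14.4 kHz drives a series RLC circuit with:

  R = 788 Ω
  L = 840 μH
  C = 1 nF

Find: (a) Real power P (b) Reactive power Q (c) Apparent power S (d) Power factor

Step 1 — Angular frequency: ω = 2π·f = 2π·1.44e+04 = 9.048e+04 rad/s.
Step 2 — Component impedances:
  R: Z = R = 788 Ω
  L: Z = jωL = j·9.048e+04·0.00084 = 0 + j76 Ω
  C: Z = 1/(jωC) = -j/(ω·C) = 0 - j1.105e+04 Ω
Step 3 — Series combination: Z_total = R + L + C = 788 - j1.098e+04 Ω = 1.1e+04∠-85.9° Ω.
Step 4 — Source phasor: V = 6.67∠-131.8° V = -4.446 - j4.972 V.
Step 5 — Current: I = V / Z = 0.0004217 - j0.0004353 A = 0.0006061∠-45.9° A.
Step 6 — Complex power: S = V·I* = 0.0002895 - j0.004032 VA.
Step 7 — Real power: P = Re(S) = 0.0002895 W.
Step 8 — Reactive power: Q = Im(S) = -0.004032 VAR.
Step 9 — Apparent power: |S| = 0.004043 VA.
Step 10 — Power factor: PF = P/|S| = 0.07161 (leading).

(a) P = 0.0002895 W  (b) Q = -0.004032 VAR  (c) S = 0.004043 VA  (d) PF = 0.07161 (leading)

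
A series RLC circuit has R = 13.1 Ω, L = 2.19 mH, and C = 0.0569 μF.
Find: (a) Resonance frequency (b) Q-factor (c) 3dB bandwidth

Step 1 — Resonance: ω₀ = 1/√(LC) = 1/√(0.00219·5.69e-08) = 8.958e+04 rad/s.
Step 2 — f₀ = ω₀/(2π) = 1.426e+04 Hz.
Step 3 — Series Q: Q = ω₀L/R = 8.958e+04·0.00219/13.1 = 14.98.
Step 4 — Bandwidth: Δω = ω₀/Q = 5982 rad/s; BW = Δω/(2π) = 952 Hz.

(a) f₀ = 1.426e+04 Hz  (b) Q = 14.98  (c) BW = 952 Hz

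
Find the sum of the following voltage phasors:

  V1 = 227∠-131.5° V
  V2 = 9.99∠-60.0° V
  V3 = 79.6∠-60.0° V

Step 1 — Convert each phasor to rectangular form:
  V1 = 227·(cos(-131.5°) + j·sin(-131.5°)) = -150.4 - j170 V
  V2 = 9.99·(cos(-60.0°) + j·sin(-60.0°)) = 4.995 - j8.652 V
  V3 = 79.6·(cos(-60.0°) + j·sin(-60.0°)) = 39.8 - j68.94 V
Step 2 — Sum components: V_total = -105.6 - j247.6 V.
Step 3 — Convert to polar: |V_total| = 269.2 V, ∠V_total = -113.1°.

V_total = 269.2∠-113.1° V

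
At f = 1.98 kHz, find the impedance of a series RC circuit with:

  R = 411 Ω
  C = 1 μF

Step 1 — Angular frequency: ω = 2π·f = 2π·1980 = 1.244e+04 rad/s.
Step 2 — Component impedances:
  R: Z = R = 411 Ω
  C: Z = 1/(jωC) = -j/(ω·C) = 0 - j80.38 Ω
Step 3 — Series combination: Z_total = R + C = 411 - j80.38 Ω = 418.8∠-11.1° Ω.

Z = 411 - j80.38 Ω = 418.8∠-11.1° Ω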